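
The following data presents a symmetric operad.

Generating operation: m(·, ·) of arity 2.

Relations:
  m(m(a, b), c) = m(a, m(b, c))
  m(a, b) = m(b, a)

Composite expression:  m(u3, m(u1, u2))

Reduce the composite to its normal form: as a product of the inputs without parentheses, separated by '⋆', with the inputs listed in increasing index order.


u1 ⋆ u2 ⋆ u3

Shape and order are irrelevant to m; the u-input set decides.
m(u1, u2) collapses to u1 ⋆ u2
m(u3, m(u1, u2)) collapses to u3 ⋆ u1 ⋆ u2
commutativity sorts the factors: u1 ⋆ u2 ⋆ u3


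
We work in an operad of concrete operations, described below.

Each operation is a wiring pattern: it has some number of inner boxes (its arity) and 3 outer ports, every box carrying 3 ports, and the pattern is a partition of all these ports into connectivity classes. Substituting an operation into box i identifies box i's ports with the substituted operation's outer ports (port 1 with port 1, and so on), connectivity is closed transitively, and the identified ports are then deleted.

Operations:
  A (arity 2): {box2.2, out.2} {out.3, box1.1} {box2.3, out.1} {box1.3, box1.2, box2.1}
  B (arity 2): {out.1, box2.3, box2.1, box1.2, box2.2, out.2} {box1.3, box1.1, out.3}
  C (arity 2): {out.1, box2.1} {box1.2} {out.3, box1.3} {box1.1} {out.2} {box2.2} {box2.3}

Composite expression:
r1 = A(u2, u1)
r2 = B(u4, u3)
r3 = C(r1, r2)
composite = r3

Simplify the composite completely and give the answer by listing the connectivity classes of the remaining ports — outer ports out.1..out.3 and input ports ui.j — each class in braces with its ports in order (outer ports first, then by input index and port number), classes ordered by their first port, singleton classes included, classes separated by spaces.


Connectivity passes through glued C-boundaries; trace each wire chain.
the subtree at A composes to {out.1, u1.3} {out.2, u1.2} {out.3, u2.1} {u1.1, u2.2, u2.3} on (u2, u1); out.j = own outer ports
the subtree at B composes to {out.1, out.2, u3.1, u3.2, u3.3, u4.2} {out.3, u4.1, u4.3} on (u4, u3); out.j = own outer ports
the subtree at C composes to {out.1, u3.1, u3.2, u3.3, u4.2} {out.2} {out.3, u2.1} {u1.1, u2.2, u2.3} {u1.2} {u1.3} {u4.1, u4.3} on (u2, u1, u4, u3); out.j = own outer ports

{out.1, u3.1, u3.2, u3.3, u4.2} {out.2} {out.3, u2.1} {u1.1, u2.2, u2.3} {u1.2} {u1.3} {u4.1, u4.3}


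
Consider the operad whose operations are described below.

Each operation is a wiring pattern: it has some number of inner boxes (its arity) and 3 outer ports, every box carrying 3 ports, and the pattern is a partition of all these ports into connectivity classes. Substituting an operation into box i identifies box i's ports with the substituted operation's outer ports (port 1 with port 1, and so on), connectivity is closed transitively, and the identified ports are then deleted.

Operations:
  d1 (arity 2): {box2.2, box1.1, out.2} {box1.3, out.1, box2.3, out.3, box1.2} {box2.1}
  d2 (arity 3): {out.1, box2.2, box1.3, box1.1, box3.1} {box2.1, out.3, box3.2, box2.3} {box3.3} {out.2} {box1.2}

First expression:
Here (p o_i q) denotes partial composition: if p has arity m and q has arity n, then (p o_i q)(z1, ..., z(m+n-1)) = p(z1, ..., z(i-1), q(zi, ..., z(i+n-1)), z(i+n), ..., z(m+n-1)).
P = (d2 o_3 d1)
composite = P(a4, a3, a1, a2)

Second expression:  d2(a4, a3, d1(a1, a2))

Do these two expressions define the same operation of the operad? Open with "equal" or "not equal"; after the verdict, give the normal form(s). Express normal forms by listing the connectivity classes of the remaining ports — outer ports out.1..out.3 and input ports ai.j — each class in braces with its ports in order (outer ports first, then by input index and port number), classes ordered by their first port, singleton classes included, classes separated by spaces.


equal — both sides give {out.1, a1.2, a1.3, a2.3, a3.2, a4.1, a4.3} {out.2} {out.3, a1.1, a2.2, a3.1, a3.3} {a2.1} {a4.2}


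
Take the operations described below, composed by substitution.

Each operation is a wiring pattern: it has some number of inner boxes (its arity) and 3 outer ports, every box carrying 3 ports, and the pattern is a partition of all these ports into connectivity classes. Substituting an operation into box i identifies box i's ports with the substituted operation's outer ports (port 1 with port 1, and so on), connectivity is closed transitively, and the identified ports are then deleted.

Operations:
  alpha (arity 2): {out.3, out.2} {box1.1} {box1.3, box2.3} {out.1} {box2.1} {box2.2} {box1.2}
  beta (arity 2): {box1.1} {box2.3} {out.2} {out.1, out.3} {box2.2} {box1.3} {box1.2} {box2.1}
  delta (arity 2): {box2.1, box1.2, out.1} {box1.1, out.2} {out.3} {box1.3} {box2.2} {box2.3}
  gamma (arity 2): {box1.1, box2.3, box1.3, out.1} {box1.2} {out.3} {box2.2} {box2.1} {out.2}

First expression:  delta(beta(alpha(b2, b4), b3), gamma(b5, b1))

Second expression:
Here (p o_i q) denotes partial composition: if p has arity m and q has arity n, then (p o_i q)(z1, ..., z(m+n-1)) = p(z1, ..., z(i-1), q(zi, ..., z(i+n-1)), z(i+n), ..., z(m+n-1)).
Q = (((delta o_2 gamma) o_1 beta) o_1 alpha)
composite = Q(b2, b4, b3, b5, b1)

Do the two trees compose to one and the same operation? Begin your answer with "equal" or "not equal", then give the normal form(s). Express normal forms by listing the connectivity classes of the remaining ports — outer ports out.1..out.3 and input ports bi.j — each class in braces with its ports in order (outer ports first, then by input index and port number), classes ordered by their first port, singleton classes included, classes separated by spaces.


equal: each reduces to {out.1, b1.3, b5.1, b5.3} {out.2} {out.3} {b1.1} {b1.2} {b2.1} {b2.2} {b2.3, b4.3} {b3.1} {b3.2} {b3.3} {b4.1} {b4.2} {b5.2}

Normal form of the first expression: {out.1, b1.3, b5.1, b5.3} {out.2} {out.3} {b1.1} {b1.2} {b2.1} {b2.2} {b2.3, b4.3} {b3.1} {b3.2} {b3.3} {b4.1} {b4.2} {b5.2}
Normal form of the second expression: {out.1, b1.3, b5.1, b5.3} {out.2} {out.3} {b1.1} {b1.2} {b2.1} {b2.2} {b2.3, b4.3} {b3.1} {b3.2} {b3.3} {b4.1} {b4.2} {b5.2}
Identical normal forms: equal.


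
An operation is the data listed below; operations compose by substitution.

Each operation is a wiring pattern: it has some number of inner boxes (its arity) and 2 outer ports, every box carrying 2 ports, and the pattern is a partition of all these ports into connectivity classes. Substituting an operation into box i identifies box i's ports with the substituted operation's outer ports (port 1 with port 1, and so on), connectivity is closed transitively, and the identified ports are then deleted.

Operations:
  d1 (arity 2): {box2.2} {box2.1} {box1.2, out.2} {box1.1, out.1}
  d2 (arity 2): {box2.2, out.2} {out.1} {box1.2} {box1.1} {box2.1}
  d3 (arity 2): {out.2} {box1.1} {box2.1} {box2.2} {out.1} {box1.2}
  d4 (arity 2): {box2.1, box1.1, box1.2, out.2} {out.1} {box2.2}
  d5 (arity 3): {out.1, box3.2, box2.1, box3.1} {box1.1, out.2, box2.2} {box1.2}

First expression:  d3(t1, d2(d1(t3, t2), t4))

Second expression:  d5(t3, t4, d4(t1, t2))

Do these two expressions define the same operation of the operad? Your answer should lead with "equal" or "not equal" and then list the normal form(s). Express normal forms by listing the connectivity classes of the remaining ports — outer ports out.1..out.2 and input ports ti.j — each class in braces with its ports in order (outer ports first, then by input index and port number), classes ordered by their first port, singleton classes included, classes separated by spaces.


not equal; first: {out.1} {out.2} {t1.1} {t1.2} {t2.1} {t2.2} {t3.1} {t3.2} {t4.1} {t4.2}; second: {out.1, t1.1, t1.2, t2.1, t4.1} {out.2, t3.1, t4.2} {t2.2} {t3.2}

The first expression reduces to {out.1} {out.2} {t1.1} {t1.2} {t2.1} {t2.2} {t3.1} {t3.2} {t4.1} {t4.2}
The second expression reduces to {out.1, t1.1, t1.2, t2.1, t4.1} {out.2, t3.1, t4.2} {t2.2} {t3.2}
Different reductions; not equal.


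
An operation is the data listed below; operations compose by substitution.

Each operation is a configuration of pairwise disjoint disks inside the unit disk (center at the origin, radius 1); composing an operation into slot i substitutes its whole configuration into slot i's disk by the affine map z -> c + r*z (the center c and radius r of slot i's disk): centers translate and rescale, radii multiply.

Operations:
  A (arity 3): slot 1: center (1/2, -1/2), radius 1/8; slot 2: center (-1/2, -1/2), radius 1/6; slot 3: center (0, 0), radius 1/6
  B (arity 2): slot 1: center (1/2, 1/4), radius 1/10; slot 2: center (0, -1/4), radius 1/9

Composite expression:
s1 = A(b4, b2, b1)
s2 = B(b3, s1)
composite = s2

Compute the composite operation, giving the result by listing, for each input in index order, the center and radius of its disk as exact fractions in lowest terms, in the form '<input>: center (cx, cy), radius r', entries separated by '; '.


b1: center (0, -1/4), radius 1/54; b2: center (-1/18, -11/36), radius 1/54; b3: center (1/2, 1/4), radius 1/10; b4: center (1/18, -11/36), radius 1/72

Nesting under B composes maps z -> c + r*z down each b-path.
input b3: composing its 1 substitution step yields center (1/2, 1/4), radius 1/10
input b4: composing its 2 substitution steps yields center (1/18, -11/36), radius 1/72
input b2: composing its 2 substitution steps yields center (-1/18, -11/36), radius 1/54
input b1: composing its 2 substitution steps yields center (0, -1/4), radius 1/54


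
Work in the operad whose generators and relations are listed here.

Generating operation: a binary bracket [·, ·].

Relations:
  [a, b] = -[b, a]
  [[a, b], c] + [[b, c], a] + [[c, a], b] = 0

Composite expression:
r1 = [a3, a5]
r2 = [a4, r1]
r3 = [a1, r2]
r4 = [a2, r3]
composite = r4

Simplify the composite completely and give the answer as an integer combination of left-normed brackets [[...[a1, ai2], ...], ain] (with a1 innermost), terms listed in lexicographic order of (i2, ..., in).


[[[[a1, a3], a5], a4], a2] - [[[[a1, a4], a3], a5], a2] + [[[[a1, a4], a5], a3], a2] - [[[[a1, a5], a3], a4], a2]

A multilinear Lie element is pinned by a1-initial words (a1 innermost).
Composite bracket: [a2, [a1, [a4, [a3, a5]]]]
Each bracket splits as ab - ba, giving 16 signed words (2^4 = 16).
Words beginning with a1 determine it all:
  from a1a3a5a4a2, sign +1: term +[[[[a1, a3], a5], a4], a2]
  from a1a4a3a5a2, sign -1: term -[[[[a1, a4], a3], a5], a2]
  from a1a4a5a3a2, sign +1: term +[[[[a1, a4], a5], a3], a2]
  from a1a5a3a4a2, sign -1: term -[[[[a1, a5], a3], a4], a2]


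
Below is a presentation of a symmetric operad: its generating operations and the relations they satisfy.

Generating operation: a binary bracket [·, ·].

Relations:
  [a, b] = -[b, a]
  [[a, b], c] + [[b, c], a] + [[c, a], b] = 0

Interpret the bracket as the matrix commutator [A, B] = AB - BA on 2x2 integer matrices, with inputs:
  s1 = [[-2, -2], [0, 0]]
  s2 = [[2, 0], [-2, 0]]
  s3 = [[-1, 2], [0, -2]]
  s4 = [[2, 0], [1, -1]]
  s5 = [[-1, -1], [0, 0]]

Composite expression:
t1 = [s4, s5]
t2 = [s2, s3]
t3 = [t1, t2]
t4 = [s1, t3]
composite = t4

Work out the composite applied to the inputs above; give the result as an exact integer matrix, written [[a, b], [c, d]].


[[8, -24], [-8, -8]]

[s4, s5] = [[1, -3], [-1, -1]]
[s2, s3] = [[4, 4], [-2, -4]]
[[s4, s5], [s2, s3]] = [[10, 32], [-4, -10]]
[s1, [[s4, s5], [s2, s3]]] = [[8, -24], [-8, -8]]


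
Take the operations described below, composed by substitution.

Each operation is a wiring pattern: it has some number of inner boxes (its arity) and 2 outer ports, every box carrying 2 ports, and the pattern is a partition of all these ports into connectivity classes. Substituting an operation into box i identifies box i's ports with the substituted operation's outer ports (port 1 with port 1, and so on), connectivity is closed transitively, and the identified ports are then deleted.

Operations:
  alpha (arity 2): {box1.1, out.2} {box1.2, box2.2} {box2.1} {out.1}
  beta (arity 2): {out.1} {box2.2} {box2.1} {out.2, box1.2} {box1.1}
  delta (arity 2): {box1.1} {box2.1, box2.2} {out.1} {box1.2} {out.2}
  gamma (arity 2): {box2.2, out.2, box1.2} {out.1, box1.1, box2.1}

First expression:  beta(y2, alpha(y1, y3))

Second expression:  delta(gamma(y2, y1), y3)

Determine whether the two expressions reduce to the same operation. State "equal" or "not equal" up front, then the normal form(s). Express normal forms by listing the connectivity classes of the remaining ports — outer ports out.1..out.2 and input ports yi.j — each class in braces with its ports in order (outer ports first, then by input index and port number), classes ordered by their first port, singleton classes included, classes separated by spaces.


not equal: they reduce to {out.1} {out.2, y2.2} {y1.1} {y1.2, y3.2} {y2.1} {y3.1} and {out.1} {out.2} {y1.1, y2.1} {y1.2, y2.2} {y3.1, y3.2}

The first expression, normalized: {out.1} {out.2, y2.2} {y1.1} {y1.2, y3.2} {y2.1} {y3.1}
The second expression, normalized: {out.1} {out.2} {y1.1, y2.1} {y1.2, y2.2} {y3.1, y3.2}
They disagree, so not equal.


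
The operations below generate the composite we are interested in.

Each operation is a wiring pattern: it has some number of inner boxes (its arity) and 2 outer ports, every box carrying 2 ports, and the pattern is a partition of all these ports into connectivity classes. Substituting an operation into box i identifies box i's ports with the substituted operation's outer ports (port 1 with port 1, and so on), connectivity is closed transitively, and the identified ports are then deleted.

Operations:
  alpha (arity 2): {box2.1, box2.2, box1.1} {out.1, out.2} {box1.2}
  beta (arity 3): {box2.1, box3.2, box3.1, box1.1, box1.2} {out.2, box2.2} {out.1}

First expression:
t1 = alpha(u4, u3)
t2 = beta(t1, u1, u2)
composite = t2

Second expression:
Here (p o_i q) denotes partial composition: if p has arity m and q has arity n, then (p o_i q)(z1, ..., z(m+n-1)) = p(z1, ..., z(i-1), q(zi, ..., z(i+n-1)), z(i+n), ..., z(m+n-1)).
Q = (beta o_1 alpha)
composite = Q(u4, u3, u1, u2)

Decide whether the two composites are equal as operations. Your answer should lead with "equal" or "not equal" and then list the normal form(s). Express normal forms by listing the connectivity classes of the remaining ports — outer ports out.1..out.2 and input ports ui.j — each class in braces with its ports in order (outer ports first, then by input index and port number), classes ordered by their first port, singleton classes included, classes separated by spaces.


equal; both compose to {out.1} {out.2, u1.2} {u1.1, u2.1, u2.2} {u3.1, u3.2, u4.1} {u4.2}

The first composite normalizes to {out.1} {out.2, u1.2} {u1.1, u2.1, u2.2} {u3.1, u3.2, u4.1} {u4.2}
The second composite normalizes to {out.1} {out.2, u1.2} {u1.1, u2.1, u2.2} {u3.1, u3.2, u4.1} {u4.2}
One common form — equal.


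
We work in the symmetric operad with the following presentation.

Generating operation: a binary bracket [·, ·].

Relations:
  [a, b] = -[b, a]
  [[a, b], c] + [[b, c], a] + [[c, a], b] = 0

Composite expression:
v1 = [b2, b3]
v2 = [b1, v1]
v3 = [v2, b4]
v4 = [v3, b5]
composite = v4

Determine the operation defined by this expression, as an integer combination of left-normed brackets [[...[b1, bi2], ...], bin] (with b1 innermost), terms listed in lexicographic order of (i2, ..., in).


[[[[b1, b2], b3], b4], b5] - [[[[b1, b3], b2], b4], b5]

Skip Jacobi rewriting: expand, keep b1-initial words, read off terms.
Composite bracket: [[[b1, [b2, b3]], b4], b5]
Expanding via [a, b] = ab - ba: 16 signed words (2^4 = 16).
Words beginning with b1 determine it all:
  sign of b1b2b3b4b5 is +1, so it contributes +[[[[b1, b2], b3], b4], b5]
  sign of b1b3b2b4b5 is -1, so it contributes -[[[[b1, b3], b2], b4], b5]


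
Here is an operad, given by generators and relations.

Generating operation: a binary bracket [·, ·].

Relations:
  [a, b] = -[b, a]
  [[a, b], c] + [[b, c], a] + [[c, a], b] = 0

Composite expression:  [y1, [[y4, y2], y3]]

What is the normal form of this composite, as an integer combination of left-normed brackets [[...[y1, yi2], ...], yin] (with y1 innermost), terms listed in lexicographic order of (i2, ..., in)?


Skip Jacobi rewriting: expand, keep y1-initial words, read off terms.
Composite bracket: [y1, [[y4, y2], y3]]
Full expansion: 8 signed words from ab - ba (2^3 = 8).
Only words starting with y1 matter:
  word y1y2y4y3 has sign -1, contributing -[[[y1, y2], y4], y3]
  word y1y3y2y4 has sign +1, contributing +[[[y1, y3], y2], y4]
  word y1y3y4y2 has sign -1, contributing -[[[y1, y3], y4], y2]
  word y1y4y2y3 has sign +1, contributing +[[[y1, y4], y2], y3]

-[[[y1, y2], y4], y3] + [[[y1, y3], y2], y4] - [[[y1, y3], y4], y2] + [[[y1, y4], y2], y3]


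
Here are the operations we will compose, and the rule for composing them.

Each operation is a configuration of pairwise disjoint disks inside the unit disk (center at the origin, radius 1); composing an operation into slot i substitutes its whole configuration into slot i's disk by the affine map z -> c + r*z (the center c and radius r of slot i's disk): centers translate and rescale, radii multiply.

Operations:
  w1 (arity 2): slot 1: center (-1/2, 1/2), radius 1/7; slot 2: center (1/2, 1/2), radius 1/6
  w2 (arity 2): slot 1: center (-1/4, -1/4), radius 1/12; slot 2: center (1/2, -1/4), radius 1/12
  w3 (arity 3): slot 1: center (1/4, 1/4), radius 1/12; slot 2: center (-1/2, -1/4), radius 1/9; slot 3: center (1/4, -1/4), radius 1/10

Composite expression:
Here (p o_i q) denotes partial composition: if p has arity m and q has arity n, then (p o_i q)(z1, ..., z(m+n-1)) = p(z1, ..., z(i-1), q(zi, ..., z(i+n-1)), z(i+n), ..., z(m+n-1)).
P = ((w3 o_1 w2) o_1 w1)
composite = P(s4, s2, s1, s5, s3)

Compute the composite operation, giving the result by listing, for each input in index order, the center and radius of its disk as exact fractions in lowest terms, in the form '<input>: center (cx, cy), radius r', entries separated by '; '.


Affine substitution under w3: radii multiply and s-centers shift.
s4: after 3 affine steps, its disk has center (65/288, 67/288), radius 1/1008
s2: after 3 affine steps, its disk has center (67/288, 67/288), radius 1/864
s1: after 2 affine steps, its disk has center (7/24, 11/48), radius 1/144
s5: after 1 affine step, its disk has center (-1/2, -1/4), radius 1/9
s3: after 1 affine step, its disk has center (1/4, -1/4), radius 1/10

s1: center (7/24, 11/48), radius 1/144; s2: center (67/288, 67/288), radius 1/864; s3: center (1/4, -1/4), radius 1/10; s4: center (65/288, 67/288), radius 1/1008; s5: center (-1/2, -1/4), radius 1/9


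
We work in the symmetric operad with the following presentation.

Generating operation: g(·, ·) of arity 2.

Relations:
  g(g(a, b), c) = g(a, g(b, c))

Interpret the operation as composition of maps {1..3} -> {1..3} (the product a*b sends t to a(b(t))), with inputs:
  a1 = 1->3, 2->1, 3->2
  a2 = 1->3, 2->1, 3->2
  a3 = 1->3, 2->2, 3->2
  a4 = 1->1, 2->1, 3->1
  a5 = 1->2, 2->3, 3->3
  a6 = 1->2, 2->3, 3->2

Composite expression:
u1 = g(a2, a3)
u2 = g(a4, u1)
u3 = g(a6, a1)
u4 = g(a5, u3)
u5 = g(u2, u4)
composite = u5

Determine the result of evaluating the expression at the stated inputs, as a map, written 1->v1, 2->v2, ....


1->1, 2->1, 3->1

g(a2, a3) = 1->2, 2->1, 3->1
g(a4, g(a2, a3)) = 1->1, 2->1, 3->1
g(a6, a1) = 1->2, 2->2, 3->3
g(a5, g(a6, a1)) = 1->3, 2->3, 3->3
g(g(a4, g(a2, a3)), g(a5, g(a6, a1))) = 1->1, 2->1, 3->1


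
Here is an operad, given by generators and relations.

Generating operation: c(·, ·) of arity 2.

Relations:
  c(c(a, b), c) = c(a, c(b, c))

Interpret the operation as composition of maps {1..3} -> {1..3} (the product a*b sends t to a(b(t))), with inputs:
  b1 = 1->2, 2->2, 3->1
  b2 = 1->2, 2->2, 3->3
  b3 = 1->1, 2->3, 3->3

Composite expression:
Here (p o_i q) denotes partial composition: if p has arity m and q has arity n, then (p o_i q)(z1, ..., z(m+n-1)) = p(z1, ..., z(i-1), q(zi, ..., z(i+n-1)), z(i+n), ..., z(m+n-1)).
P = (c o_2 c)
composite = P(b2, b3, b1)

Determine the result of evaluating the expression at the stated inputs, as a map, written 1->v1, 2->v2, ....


1->3, 2->3, 3->2

c(b3, b1) = 1->3, 2->3, 3->1
c(b2, c(b3, b1)) = 1->3, 2->3, 3->2


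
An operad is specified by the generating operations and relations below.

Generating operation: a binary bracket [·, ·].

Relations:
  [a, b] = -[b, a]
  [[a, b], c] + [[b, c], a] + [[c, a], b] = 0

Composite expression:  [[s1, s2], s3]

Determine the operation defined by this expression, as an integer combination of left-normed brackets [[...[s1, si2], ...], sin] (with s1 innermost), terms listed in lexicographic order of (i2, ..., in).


Antisymmetry and Jacobi reduce to s1-anchored left-normed brackets.
Composite bracket: [[s1, s2], s3]
The bracket unfolds into 4 signed words via [a, b] = ab - ba (2^2 = 4).
Collect the words opening with s1:
  the word s1s2s3 carries sign +1 and contributes +[[s1, s2], s3]

[[s1, s2], s3]


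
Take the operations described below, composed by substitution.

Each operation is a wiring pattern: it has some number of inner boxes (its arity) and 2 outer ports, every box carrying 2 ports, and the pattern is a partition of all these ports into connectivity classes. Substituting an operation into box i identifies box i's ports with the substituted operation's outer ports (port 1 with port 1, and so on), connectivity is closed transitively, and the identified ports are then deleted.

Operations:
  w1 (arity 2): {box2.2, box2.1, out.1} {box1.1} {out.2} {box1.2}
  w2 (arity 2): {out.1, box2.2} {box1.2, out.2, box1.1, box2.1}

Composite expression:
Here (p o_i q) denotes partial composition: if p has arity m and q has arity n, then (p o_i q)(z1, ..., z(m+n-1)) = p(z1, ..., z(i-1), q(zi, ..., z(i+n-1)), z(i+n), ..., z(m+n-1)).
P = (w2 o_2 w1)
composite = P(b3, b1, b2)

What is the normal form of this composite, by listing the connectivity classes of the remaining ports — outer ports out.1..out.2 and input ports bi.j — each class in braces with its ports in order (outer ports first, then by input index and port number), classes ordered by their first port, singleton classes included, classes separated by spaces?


{out.1} {out.2, b2.1, b2.2, b3.1, b3.2} {b1.1} {b1.2}

Connectivity passes through glued w2-boundaries; trace each wire chain.
w1 over (b1, b2) gives {out.1, b2.1, b2.2} {out.2} {b1.1} {b1.2}, out.j being that stage's outer ports
w2 over (b3, b1, b2) gives {out.1} {out.2, b2.1, b2.2, b3.1, b3.2} {b1.1} {b1.2}, out.j being that stage's outer ports


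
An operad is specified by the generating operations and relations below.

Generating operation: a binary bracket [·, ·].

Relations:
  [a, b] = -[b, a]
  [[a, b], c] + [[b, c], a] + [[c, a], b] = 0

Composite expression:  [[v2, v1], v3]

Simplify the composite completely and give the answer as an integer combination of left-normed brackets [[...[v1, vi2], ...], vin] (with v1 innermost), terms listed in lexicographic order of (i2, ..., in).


-[[v1, v2], v3]

Skip Jacobi rewriting: expand, keep v1-initial words, read off terms.
Composite bracket: [[v2, v1], v3]
Applying ab - ba throughout gives 4 signed words (2^2 = 4).
Coefficients come from the v1-initial words:
  sign of v1v2v3 is -1, so it contributes -[[v1, v2], v3]


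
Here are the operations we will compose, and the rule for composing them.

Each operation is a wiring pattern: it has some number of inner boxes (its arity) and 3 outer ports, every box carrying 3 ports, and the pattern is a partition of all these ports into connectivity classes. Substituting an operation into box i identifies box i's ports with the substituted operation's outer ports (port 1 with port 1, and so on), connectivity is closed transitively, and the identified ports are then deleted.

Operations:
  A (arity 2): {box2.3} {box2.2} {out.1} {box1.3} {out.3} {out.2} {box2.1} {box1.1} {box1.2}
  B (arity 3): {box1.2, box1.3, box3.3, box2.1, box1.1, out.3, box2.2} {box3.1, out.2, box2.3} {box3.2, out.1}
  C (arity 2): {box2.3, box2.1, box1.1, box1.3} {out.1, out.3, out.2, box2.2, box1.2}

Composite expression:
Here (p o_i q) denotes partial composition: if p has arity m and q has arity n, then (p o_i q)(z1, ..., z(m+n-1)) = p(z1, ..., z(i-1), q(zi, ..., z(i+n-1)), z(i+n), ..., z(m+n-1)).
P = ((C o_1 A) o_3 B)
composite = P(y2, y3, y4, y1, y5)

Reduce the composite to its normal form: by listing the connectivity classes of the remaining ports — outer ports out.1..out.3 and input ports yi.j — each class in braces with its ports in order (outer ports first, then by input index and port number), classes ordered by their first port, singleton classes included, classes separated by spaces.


Reachability decides: close wires over C-identified ports.
after A, the pattern on (y2, y3) reads {out.1} {out.2} {out.3} {y2.1} {y2.2} {y2.3} {y3.1} {y3.2} {y3.3} (out.j = its outer ports)
after B, the pattern on (y4, y1, y5) reads {out.1, y5.2} {out.2, y1.3, y5.1} {out.3, y1.1, y1.2, y4.1, y4.2, y4.3, y5.3} (out.j = its outer ports)
after C, the pattern on (y2, y3, y4, y1, y5) reads {out.1, out.2, out.3, y1.3, y5.1} {y1.1, y1.2, y4.1, y4.2, y4.3, y5.2, y5.3} {y2.1} {y2.2} {y2.3} {y3.1} {y3.2} {y3.3} (out.j = its outer ports)

{out.1, out.2, out.3, y1.3, y5.1} {y1.1, y1.2, y4.1, y4.2, y4.3, y5.2, y5.3} {y2.1} {y2.2} {y2.3} {y3.1} {y3.2} {y3.3}


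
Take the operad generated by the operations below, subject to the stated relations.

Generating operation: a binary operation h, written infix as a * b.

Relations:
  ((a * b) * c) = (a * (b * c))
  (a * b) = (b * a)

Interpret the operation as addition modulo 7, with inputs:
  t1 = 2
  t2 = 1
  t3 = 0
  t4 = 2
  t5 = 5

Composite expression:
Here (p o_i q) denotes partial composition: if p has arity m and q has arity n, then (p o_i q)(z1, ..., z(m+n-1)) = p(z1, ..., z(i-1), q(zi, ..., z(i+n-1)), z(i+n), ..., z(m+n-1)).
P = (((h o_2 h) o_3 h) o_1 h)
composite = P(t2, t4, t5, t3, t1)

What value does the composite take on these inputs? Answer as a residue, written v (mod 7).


3 (mod 7)


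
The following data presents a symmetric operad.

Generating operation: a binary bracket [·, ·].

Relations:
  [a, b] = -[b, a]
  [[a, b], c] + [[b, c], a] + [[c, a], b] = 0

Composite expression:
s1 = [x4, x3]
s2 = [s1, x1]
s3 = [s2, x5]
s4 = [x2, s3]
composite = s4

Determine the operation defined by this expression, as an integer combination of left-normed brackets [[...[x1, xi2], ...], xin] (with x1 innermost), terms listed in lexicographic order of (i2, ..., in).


Skip Jacobi rewriting: expand, keep x1-initial words, read off terms.
Composite bracket: [x2, [[[x4, x3], x1], x5]]
Under [a, b] = ab - ba we get 16 signed associative words (2^4 = 16).
The x1-initial words carry the normal form:
  the word x1x3x4x5x2 carries sign -1 and contributes -[[[[x1, x3], x4], x5], x2]
  the word x1x4x3x5x2 carries sign +1 and contributes +[[[[x1, x4], x3], x5], x2]

-[[[[x1, x3], x4], x5], x2] + [[[[x1, x4], x3], x5], x2]


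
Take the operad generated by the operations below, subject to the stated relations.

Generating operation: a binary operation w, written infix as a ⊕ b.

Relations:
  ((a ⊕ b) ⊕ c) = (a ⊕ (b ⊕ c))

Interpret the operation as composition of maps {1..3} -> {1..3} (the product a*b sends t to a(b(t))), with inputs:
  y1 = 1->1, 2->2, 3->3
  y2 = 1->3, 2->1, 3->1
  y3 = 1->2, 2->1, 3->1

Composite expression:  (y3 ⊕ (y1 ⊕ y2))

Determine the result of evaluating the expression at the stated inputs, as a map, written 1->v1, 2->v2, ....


1->1, 2->2, 3->2


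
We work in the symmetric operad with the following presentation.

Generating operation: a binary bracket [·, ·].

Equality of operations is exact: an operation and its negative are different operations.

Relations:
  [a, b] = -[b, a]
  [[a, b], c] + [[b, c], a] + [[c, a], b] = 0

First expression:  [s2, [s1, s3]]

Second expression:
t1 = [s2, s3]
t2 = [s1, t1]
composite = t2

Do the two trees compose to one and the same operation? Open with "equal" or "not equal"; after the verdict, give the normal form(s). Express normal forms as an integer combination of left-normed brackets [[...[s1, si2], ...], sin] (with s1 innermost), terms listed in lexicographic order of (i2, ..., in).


not equal; the first gives -[[s1, s3], s2] and the second [[s1, s2], s3] - [[s1, s3], s2]

The first expression reduces to -[[s1, s3], s2]
The second expression reduces to [[s1, s2], s3] - [[s1, s3], s2]
They disagree, so not equal.


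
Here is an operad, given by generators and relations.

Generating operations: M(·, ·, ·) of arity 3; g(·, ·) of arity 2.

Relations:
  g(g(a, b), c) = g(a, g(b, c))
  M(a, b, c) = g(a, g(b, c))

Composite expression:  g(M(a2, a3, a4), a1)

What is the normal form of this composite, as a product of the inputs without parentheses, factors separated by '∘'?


Key point: g is associative — brackets drop, the a-order remains.
M(a2, a3, a4) flattens to a2 ∘ a3 ∘ a4
g(M(a2, a3, a4), a1) flattens to a2 ∘ a3 ∘ a4 ∘ a1

a2 ∘ a3 ∘ a4 ∘ a1


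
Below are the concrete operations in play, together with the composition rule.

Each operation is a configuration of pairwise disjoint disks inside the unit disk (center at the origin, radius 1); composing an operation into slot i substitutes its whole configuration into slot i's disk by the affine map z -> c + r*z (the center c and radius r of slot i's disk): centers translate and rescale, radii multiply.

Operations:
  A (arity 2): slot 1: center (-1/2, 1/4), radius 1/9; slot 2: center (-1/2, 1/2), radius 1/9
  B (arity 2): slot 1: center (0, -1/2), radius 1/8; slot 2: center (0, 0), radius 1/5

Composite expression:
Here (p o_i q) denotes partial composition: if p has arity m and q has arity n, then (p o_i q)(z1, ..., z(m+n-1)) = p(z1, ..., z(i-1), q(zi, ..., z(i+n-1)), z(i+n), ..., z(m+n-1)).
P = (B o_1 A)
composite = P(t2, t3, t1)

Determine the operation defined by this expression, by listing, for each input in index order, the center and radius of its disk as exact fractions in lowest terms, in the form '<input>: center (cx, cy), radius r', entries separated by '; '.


t1: center (0, 0), radius 1/5; t2: center (-1/16, -15/32), radius 1/72; t3: center (-1/16, -7/16), radius 1/72


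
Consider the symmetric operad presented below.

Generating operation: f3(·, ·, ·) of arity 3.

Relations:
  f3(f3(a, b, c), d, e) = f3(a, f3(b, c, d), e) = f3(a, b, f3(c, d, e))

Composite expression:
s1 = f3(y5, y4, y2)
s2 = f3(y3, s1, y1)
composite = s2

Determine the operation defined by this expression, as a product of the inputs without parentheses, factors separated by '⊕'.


All parenthesizations of f3 agree; list the y-inputs left to right.
f3(y5, y4, y2) reduces to y5 ⊕ y4 ⊕ y2
f3(y3, f3(y5, y4, y2), y1) reduces to y3 ⊕ y5 ⊕ y4 ⊕ y2 ⊕ y1

y3 ⊕ y5 ⊕ y4 ⊕ y2 ⊕ y1


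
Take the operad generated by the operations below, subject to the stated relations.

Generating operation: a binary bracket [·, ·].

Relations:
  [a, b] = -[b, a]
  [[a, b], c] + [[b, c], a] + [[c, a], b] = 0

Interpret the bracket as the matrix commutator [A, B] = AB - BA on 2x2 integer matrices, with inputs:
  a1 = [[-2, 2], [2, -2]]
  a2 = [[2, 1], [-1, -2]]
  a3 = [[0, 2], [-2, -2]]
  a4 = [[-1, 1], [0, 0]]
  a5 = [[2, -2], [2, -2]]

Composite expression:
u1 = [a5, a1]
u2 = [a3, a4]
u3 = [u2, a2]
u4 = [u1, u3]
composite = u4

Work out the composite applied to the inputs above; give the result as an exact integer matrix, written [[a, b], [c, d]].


[[0, 288], [288, 0]]

[a5, a1] = [[-8, 8], [-8, 8]]
[a3, a4] = [[2, 4], [2, -2]]
[[a3, a4], a2] = [[-6, -12], [12, 6]]
[[a5, a1], [[a3, a4], a2]] = [[0, 288], [288, 0]]


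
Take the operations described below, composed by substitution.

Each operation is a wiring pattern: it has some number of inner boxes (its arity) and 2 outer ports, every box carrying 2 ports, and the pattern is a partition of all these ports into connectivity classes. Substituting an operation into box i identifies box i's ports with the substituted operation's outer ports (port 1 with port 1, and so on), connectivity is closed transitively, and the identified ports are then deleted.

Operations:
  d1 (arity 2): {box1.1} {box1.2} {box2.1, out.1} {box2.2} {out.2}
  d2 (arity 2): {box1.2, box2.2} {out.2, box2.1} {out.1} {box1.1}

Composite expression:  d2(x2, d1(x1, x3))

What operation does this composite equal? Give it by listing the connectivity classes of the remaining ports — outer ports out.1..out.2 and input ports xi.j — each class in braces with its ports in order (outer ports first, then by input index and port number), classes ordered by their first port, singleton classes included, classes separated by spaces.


{out.1} {out.2, x3.1} {x1.1} {x1.2} {x2.1} {x2.2} {x3.2}

After gluing at d2, chains via deleted ports link the x-ports.
d1 over (x1, x3) gives {out.1, x3.1} {out.2} {x1.1} {x1.2} {x3.2}, out.j being that stage's outer ports
d2 over (x2, x1, x3) gives {out.1} {out.2, x3.1} {x1.1} {x1.2} {x2.1} {x2.2} {x3.2}, out.j being that stage's outer ports


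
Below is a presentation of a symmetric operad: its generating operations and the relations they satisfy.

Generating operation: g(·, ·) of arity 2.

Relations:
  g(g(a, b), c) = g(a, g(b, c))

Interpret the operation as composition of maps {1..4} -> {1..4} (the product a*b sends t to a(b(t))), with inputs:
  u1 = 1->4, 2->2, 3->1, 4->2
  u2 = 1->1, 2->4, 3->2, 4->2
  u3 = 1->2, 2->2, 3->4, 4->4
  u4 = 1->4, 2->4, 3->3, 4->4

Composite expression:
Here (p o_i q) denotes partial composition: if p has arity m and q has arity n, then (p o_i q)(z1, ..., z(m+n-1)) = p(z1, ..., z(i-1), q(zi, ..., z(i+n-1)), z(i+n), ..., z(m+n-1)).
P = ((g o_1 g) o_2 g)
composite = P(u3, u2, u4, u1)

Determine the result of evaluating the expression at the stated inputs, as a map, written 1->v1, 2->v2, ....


1->2, 2->2, 3->2, 4->2

g(u2, u4) = 1->2, 2->2, 3->2, 4->2
g(u3, g(u2, u4)) = 1->2, 2->2, 3->2, 4->2
g(g(u3, g(u2, u4)), u1) = 1->2, 2->2, 3->2, 4->2


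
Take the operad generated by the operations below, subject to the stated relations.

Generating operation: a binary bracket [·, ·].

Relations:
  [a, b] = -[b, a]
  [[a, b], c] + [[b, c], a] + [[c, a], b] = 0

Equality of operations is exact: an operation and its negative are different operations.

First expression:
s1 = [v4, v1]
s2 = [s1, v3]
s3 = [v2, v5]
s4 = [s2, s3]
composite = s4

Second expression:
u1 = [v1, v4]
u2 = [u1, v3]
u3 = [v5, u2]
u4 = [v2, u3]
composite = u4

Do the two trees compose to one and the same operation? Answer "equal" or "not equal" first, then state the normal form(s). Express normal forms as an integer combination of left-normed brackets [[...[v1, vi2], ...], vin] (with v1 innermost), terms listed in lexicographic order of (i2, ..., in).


Reducing the first expression gives -[[[[v1, v4], v3], v2], v5] + [[[[v1, v4], v3], v5], v2]
Reducing the second expression gives [[[[v1, v4], v3], v5], v2]
Different reductions; not equal.

not equal; the first gives -[[[[v1, v4], v3], v2], v5] + [[[[v1, v4], v3], v5], v2] and the second [[[[v1, v4], v3], v5], v2]


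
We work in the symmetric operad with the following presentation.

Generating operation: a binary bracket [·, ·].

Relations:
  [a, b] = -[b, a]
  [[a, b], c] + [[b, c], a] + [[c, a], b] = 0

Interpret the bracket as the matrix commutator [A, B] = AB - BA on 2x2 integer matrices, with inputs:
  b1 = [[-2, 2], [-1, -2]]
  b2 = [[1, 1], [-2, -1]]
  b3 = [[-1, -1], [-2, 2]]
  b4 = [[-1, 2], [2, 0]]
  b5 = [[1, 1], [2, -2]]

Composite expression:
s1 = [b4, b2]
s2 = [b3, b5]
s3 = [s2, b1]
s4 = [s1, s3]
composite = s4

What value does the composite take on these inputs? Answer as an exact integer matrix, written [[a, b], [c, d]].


[[0, 0], [0, 0]]

[b4, b2] = [[-6, -5], [2, 6]]
[b3, b5] = [[0, 0], [0, 0]]
[[b3, b5], b1] = [[0, 0], [0, 0]]
[[b4, b2], [[b3, b5], b1]] = [[0, 0], [0, 0]]


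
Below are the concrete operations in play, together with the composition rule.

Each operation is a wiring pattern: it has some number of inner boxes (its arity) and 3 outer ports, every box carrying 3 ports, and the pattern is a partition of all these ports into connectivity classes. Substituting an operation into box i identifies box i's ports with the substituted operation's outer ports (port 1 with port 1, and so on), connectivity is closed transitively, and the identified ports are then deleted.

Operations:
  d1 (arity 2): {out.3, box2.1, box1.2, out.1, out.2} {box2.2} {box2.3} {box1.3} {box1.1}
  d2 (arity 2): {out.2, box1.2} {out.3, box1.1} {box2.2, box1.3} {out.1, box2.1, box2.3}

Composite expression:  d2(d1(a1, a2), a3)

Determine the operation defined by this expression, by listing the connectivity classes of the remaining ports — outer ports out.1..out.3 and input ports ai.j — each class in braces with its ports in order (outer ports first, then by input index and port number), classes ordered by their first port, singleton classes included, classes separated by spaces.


Connectivity passes through glued d2-boundaries; trace each wire chain.
after d1, the pattern on (a1, a2) reads {out.1, out.2, out.3, a1.2, a2.1} {a1.1} {a1.3} {a2.2} {a2.3} (out.j = its outer ports)
after d2, the pattern on (a1, a2, a3) reads {out.1, a3.1, a3.3} {out.2, out.3, a1.2, a2.1, a3.2} {a1.1} {a1.3} {a2.2} {a2.3} (out.j = its outer ports)

{out.1, a3.1, a3.3} {out.2, out.3, a1.2, a2.1, a3.2} {a1.1} {a1.3} {a2.2} {a2.3}


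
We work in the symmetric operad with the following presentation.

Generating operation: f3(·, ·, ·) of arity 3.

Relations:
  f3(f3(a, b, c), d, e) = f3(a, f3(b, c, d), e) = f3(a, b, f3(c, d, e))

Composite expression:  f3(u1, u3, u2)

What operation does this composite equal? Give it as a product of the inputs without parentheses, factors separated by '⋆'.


All parenthesizations of f3 agree; list the u-inputs left to right.
f3(u1, u3, u2) flattens to u1 ⋆ u3 ⋆ u2

u1 ⋆ u3 ⋆ u2


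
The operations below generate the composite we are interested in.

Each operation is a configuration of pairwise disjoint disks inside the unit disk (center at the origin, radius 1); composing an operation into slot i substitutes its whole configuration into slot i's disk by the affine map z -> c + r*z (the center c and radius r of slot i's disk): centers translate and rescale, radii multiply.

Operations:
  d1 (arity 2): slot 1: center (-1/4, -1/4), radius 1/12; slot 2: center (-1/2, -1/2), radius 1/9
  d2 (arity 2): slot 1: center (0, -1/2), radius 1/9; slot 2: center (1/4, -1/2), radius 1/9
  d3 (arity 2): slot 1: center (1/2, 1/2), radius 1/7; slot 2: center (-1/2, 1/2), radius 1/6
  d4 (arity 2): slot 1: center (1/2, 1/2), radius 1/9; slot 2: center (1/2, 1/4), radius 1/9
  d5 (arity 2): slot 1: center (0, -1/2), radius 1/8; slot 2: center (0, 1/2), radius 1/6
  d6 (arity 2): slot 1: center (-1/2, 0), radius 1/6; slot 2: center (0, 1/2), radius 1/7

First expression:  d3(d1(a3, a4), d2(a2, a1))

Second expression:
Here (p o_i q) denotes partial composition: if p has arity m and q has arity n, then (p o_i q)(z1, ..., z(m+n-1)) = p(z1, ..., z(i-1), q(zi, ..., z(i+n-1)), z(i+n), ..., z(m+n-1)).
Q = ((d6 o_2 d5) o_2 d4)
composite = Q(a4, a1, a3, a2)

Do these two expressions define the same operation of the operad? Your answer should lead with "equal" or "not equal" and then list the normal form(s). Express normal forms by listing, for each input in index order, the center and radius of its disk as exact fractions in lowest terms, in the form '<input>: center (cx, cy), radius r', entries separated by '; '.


In normal form, the first expression is a1: center (-11/24, 5/12), radius 1/54; a2: center (-1/2, 5/12), radius 1/54; a3: center (13/28, 13/28), radius 1/84; a4: center (3/7, 3/7), radius 1/63
In normal form, the second expression is a1: center (1/112, 7/16), radius 1/504; a2: center (0, 4/7), radius 1/42; a3: center (1/112, 97/224), radius 1/504; a4: center (-1/2, 0), radius 1/6
They disagree, so not equal.

not equal — first a1: center (-11/24, 5/12), radius 1/54; a2: center (-1/2, 5/12), radius 1/54; a3: center (13/28, 13/28), radius 1/84; a4: center (3/7, 3/7), radius 1/63, second a1: center (1/112, 7/16), radius 1/504; a2: center (0, 4/7), radius 1/42; a3: center (1/112, 97/224), radius 1/504; a4: center (-1/2, 0), radius 1/6
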